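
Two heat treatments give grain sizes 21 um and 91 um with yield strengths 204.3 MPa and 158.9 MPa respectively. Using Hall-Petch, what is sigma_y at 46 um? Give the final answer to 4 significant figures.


sigma_y = sigma0 + k / sqrt(d)
1/sqrt(d1) = 1/sqrt(2.1e-05) = 218.218;  1/sqrt(d2) = 104.828
k = (sigma1 - sigma2) / (1/sqrt(d1) - 1/sqrt(d2)) = (204.3 - 158.9) / (218.218 - 104.828) = 0.40039 MPa*m^0.5
sigma0 = sigma1 - k/sqrt(d1) = 204.3 - 0.40039*218.218 = 116.928 MPa
sigma_y(d3) = 116.928 + 0.40039 / sqrt(4.6e-05) = 176 MPa


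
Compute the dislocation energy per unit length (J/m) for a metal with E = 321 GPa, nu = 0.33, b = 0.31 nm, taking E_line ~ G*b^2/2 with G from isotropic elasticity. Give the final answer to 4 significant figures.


Step 1: G = E / (2*(1+nu))
G = 321 / (2*(1+0.33)) = 120.677 GPa = 1.20677e+11 Pa
Step 2: E_line = G*b^2/2
b = 0.31 nm = 3.1e-10 m
E_line = 0.5 * 1.20677e+11 * (3.1e-10)^2 = 5.799e-09 J/m


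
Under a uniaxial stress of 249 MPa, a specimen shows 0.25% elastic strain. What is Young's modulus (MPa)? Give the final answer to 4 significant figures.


E = sigma / epsilon
epsilon = 0.25% = 2.5e-03
E = 249 / 2.5e-03
E = 99600 MPa


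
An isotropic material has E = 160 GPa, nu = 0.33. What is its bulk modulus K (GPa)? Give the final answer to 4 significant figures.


K = E / (3*(1-2*nu))
K = 160 / (3*(1-2*0.33))
K = 156.9 GPa


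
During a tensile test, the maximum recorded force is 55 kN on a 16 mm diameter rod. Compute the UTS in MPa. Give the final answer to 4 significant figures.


A0 = pi*(d/2)^2 = pi*(16/2)^2 = 201.062 mm^2
UTS = F_max / A0 = 55*1000 / 201.062
UTS = 273.5 MPa


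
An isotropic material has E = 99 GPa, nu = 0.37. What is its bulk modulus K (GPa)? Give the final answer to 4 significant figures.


K = E / (3*(1-2*nu))
K = 99 / (3*(1-2*0.37))
K = 126.9 GPa


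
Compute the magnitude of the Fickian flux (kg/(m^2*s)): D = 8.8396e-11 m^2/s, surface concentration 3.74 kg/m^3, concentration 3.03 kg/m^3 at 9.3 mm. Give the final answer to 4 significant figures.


J = -D * (dC/dx) = D * (C1 - C2) / dx
J = 8.8396e-11 * (3.74 - 3.03) / 9.3e-03
J = 6.749e-09 kg/(m^2*s)


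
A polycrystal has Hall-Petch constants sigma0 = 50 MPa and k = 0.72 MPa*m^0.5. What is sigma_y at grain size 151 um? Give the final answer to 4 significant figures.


sigma_y = sigma0 + k / sqrt(d)
d = 151 um = 1.51e-04 m
sigma_y = 50 + 0.72 / sqrt(1.51e-04)
sigma_y = 108.6 MPa


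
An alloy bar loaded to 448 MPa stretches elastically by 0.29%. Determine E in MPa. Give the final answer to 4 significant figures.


E = sigma / epsilon
epsilon = 0.29% = 2.9e-03
E = 448 / 2.9e-03
E = 154500 MPa


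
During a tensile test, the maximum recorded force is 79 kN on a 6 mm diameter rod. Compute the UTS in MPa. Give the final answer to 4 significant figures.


A0 = pi*(d/2)^2 = pi*(6/2)^2 = 28.2743 mm^2
UTS = F_max / A0 = 79*1000 / 28.2743
UTS = 2794 MPa


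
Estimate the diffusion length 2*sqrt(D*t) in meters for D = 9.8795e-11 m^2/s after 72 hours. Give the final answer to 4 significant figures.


t = 72 hr = 259200 s
Diffusion length = 2*sqrt(D*t)
= 2*sqrt(9.8795e-11 * 259200)
= 0.01012 m


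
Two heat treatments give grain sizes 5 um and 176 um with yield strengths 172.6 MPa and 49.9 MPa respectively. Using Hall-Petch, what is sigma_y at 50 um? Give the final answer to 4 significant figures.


sigma_y = sigma0 + k / sqrt(d)
1/sqrt(d1) = 1/sqrt(5e-06) = 447.214;  1/sqrt(d2) = 75.3778
k = (sigma1 - sigma2) / (1/sqrt(d1) - 1/sqrt(d2)) = (172.6 - 49.9) / (447.214 - 75.3778) = 0.329984 MPa*m^0.5
sigma0 = sigma1 - k/sqrt(d1) = 172.6 - 0.329984*447.214 = 25.0265 MPa
sigma_y(d3) = 25.0265 + 0.329984 / sqrt(5e-05) = 71.69 MPa


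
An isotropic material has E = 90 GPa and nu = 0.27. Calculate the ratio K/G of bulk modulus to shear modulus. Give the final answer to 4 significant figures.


G = E / (2*(1+nu))
G = 90 / (2*(1+0.27)) = 35.4331 GPa
K = E / (3*(1-2*nu))
K = 90 / (3*(1-2*0.27)) = 65.2174 GPa
K/G = 65.2174 / 35.4331 = 1.841


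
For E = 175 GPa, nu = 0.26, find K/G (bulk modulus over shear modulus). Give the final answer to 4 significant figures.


G = E / (2*(1+nu))
G = 175 / (2*(1+0.26)) = 69.4444 GPa
K = E / (3*(1-2*nu))
K = 175 / (3*(1-2*0.26)) = 121.528 GPa
K/G = 121.528 / 69.4444 = 1.75


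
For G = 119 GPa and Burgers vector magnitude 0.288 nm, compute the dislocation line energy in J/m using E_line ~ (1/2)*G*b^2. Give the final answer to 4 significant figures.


E = G*b^2/2
b = 0.288 nm = 2.88e-10 m
G = 119 GPa = 1.19e+11 Pa
E = 0.5 * 1.19e+11 * (2.88e-10)^2
E = 4.935e-09 J/m


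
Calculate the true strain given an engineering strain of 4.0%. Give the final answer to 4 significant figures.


epsilon_true = ln(1 + epsilon_eng)
epsilon_true = ln(1 + 0.04)
epsilon_true = 0.03922


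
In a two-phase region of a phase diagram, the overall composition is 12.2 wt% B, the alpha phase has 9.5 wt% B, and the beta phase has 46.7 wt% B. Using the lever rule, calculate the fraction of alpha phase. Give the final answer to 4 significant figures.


f_alpha = (C_beta - C0) / (C_beta - C_alpha)
f_alpha = (46.7 - 12.2) / (46.7 - 9.5)
f_alpha = 0.9274


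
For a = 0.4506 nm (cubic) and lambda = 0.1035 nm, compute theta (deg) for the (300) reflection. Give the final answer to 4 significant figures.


d = a / sqrt(h^2+k^2+l^2)
d = 0.4506 / sqrt(9) = 0.1502 nm
lambda = 2*d*sin(theta)  =>  sin(theta) = lambda / (2*d)
sin(theta) = 0.1035 / (2 * 0.1502) = 0.344541
theta = 20.15 deg


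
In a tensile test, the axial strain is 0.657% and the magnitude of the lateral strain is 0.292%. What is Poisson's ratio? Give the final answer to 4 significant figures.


nu = -epsilon_lat / epsilon_axial
Lateral strain is contraction (negative), so using magnitudes:
nu = 0.292 / 0.657
nu = 0.4444


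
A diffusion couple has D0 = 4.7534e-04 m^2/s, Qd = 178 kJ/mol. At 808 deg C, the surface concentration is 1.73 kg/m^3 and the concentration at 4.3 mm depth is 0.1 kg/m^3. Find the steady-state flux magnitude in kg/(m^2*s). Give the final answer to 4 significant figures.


Step 1: D = D0 * exp(-Qd/(R*T))
T = 808 + 273.15 = 1081.15 K
D = 4.7534e-04 * exp(-178e3 / (8.314 * 1081.15)) = 1.19346e-12 m^2/s
Step 2: J = D * (C1 - C2) / dx
J = 1.19346e-12 * (1.73 - 0.1) / 4.3e-03
J = 4.524e-10 kg/(m^2*s)


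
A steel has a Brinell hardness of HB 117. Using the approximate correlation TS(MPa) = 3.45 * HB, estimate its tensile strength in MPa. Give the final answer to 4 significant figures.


TS (MPa) = 3.45 * HB
TS = 3.45 * 117
TS = 403.7 MPa


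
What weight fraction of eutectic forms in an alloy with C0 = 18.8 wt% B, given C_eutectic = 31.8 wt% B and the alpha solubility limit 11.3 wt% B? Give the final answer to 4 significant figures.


f_primary = (C_e - C0) / (C_e - C_alpha_max)
f_primary = (31.8 - 18.8) / (31.8 - 11.3)
f_primary = 0.634146
f_eutectic = 1 - 0.634146 = 0.3659


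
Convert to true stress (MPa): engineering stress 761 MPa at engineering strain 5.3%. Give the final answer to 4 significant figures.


sigma_true = sigma_eng * (1 + epsilon_eng)
sigma_true = 761 * (1 + 0.053)
sigma_true = 801.3 MPa


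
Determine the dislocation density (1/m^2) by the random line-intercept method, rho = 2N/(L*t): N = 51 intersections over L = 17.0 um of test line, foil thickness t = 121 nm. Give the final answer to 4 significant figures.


rho = 2N / (L * t)
L = 17.0 um = 1.7e-05 m, t = 121 nm = 1.21e-07 m
rho = 2 * 51 / (1.7e-05 * 1.21e-07)
rho = 4.959e+13 1/m^2


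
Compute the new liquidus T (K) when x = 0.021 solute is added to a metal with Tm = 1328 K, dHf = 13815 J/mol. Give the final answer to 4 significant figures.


dT = R*Tm^2*x / dHf
dT = 8.314 * 1328^2 * 0.021 / 13815
dT = 22.2882 K
T_new = 1328 - 22.2882 = 1306 K


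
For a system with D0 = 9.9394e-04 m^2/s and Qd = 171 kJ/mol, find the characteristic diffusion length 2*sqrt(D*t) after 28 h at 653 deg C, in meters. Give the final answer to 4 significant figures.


Step 1: D = D0 * exp(-Qd/(R*T))
T = 926.15 K
D = 9.9394e-04 * exp(-171e3 / (8.314 * 926.15)) = 2.25244e-13 m^2/s
Step 2: L = 2*sqrt(D*t)
t = 28 h = 100800 s
L = 2*sqrt(2.25244e-13 * 100800) = 3.014e-04 m


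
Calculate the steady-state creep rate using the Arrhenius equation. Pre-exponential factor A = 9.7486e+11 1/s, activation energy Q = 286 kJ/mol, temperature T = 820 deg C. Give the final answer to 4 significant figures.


rate = A * exp(-Q / (R*T))
T = 820 + 273.15 = 1093.15 K
rate = 9.7486e+11 * exp(-286e3 / (8.314 * 1093.15))
rate = 0.02101 1/s


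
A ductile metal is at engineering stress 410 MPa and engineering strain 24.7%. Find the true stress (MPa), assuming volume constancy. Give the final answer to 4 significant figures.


sigma_true = sigma_eng * (1 + epsilon_eng)
sigma_true = 410 * (1 + 0.247)
sigma_true = 511.3 MPa


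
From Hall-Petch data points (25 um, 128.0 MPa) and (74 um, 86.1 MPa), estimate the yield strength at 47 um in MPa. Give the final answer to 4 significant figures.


sigma_y = sigma0 + k / sqrt(d)
1/sqrt(d1) = 1/sqrt(2.5e-05) = 200;  1/sqrt(d2) = 116.248
k = (sigma1 - sigma2) / (1/sqrt(d1) - 1/sqrt(d2)) = (128.0 - 86.1) / (200 - 116.248) = 0.500284 MPa*m^0.5
sigma0 = sigma1 - k/sqrt(d1) = 128.0 - 0.500284*200 = 27.9431 MPa
sigma_y(d3) = 27.9431 + 0.500284 / sqrt(4.7e-05) = 100.9 MPa


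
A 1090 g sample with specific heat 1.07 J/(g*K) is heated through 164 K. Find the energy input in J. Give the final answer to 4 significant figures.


Q = m * cp * dT
Q = 1090 * 1.07 * 164
Q = 191300 J


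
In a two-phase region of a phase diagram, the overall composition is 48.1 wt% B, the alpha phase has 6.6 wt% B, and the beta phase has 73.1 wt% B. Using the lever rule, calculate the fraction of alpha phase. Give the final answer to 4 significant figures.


f_alpha = (C_beta - C0) / (C_beta - C_alpha)
f_alpha = (73.1 - 48.1) / (73.1 - 6.6)
f_alpha = 0.3759


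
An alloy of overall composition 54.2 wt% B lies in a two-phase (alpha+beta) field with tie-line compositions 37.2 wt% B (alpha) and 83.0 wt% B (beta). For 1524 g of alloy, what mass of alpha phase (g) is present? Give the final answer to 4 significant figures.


f_alpha = (C_beta - C0) / (C_beta - C_alpha)
f_alpha = (83.0 - 54.2) / (83.0 - 37.2) = 0.628821
m_alpha = f_alpha * m_total = 0.628821 * 1524 = 958.3 g


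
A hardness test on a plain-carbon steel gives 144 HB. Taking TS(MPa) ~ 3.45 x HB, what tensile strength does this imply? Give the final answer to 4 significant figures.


TS (MPa) = 3.45 * HB
TS = 3.45 * 144
TS = 496.8 MPa


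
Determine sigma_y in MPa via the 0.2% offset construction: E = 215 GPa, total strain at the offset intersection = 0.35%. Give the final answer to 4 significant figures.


Offset strain = 0.002
Elastic strain at yield = total_strain - offset = 3.5e-03 - 0.002 = 1.5e-03
sigma_y = E * elastic_strain = 215000 * 1.5e-03
sigma_y = 322.5 MPa


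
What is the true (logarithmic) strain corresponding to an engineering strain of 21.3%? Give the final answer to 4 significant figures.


epsilon_true = ln(1 + epsilon_eng)
epsilon_true = ln(1 + 0.213)
epsilon_true = 0.1931


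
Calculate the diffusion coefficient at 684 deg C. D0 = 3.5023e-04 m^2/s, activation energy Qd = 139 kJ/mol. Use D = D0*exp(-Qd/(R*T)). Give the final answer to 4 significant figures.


D = D0 * exp(-Qd / (R*T))
T = 957.15 K
D = 3.5023e-04 * exp(-139e3 / (8.314 * 957.15))
D = 9.087e-12 m^2/s


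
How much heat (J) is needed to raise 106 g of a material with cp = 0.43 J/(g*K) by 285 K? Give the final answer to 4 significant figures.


Q = m * cp * dT
Q = 106 * 0.43 * 285
Q = 12990 J


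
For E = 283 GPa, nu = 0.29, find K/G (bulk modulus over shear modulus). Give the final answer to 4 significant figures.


G = E / (2*(1+nu))
G = 283 / (2*(1+0.29)) = 109.69 GPa
K = E / (3*(1-2*nu))
K = 283 / (3*(1-2*0.29)) = 224.603 GPa
K/G = 224.603 / 109.69 = 2.048


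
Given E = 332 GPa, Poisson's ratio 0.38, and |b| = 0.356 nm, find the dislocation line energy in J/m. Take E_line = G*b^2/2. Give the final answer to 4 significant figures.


Step 1: G = E / (2*(1+nu))
G = 332 / (2*(1+0.38)) = 120.29 GPa = 1.2029e+11 Pa
Step 2: E_line = G*b^2/2
b = 0.356 nm = 3.56e-10 m
E_line = 0.5 * 1.2029e+11 * (3.56e-10)^2 = 7.623e-09 J/m


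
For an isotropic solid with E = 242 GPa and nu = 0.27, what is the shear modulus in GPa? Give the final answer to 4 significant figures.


G = E / (2*(1+nu))
G = 242 / (2*(1+0.27))
G = 95.28 GPa


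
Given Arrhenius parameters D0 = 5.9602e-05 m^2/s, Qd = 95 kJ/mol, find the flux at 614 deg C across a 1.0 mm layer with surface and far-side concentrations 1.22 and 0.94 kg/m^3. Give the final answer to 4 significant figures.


Step 1: D = D0 * exp(-Qd/(R*T))
T = 614 + 273.15 = 887.15 K
D = 5.9602e-05 * exp(-95e3 / (8.314 * 887.15)) = 1.51894e-10 m^2/s
Step 2: J = D * (C1 - C2) / dx
J = 1.51894e-10 * (1.22 - 0.94) / 1e-03
J = 4.253e-08 kg/(m^2*s)


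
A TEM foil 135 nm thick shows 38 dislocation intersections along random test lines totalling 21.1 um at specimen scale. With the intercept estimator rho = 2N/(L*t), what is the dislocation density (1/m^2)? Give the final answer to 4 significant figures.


rho = 2N / (L * t)
L = 21.1 um = 2.11e-05 m, t = 135 nm = 1.35e-07 m
rho = 2 * 38 / (2.11e-05 * 1.35e-07)
rho = 2.668e+13 1/m^2


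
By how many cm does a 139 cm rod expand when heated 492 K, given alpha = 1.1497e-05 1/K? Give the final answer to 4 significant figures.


dL = L0 * alpha * dT
dL = 139 * 1.1497e-05 * 492
dL = 0.7863 cm


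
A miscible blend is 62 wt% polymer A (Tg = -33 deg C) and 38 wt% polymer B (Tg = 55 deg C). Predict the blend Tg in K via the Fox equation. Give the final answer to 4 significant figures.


1/Tg = w1/Tg1 + w2/Tg2 (in Kelvin)
Tg1 = 240.15 K, Tg2 = 328.15 K
1/Tg = 0.62/240.15 + 0.38/328.15
Tg = 267.4 K


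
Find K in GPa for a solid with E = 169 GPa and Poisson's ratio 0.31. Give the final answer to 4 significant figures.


K = E / (3*(1-2*nu))
K = 169 / (3*(1-2*0.31))
K = 148.2 GPa


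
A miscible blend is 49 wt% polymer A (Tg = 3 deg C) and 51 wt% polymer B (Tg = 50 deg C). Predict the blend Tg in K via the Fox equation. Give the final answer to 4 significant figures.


1/Tg = w1/Tg1 + w2/Tg2 (in Kelvin)
Tg1 = 276.15 K, Tg2 = 323.15 K
1/Tg = 0.49/276.15 + 0.51/323.15
Tg = 298.3 K


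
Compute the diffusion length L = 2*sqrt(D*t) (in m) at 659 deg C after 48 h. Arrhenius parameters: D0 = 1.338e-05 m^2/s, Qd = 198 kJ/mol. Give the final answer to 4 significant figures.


Step 1: D = D0 * exp(-Qd/(R*T))
T = 932.15 K
D = 1.338e-05 * exp(-198e3 / (8.314 * 932.15)) = 1.07345e-16 m^2/s
Step 2: L = 2*sqrt(D*t)
t = 48 h = 172800 s
L = 2*sqrt(1.07345e-16 * 172800) = 8.614e-06 m


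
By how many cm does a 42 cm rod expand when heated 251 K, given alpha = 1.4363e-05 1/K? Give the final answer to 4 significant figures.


dL = L0 * alpha * dT
dL = 42 * 1.4363e-05 * 251
dL = 0.1514 cm


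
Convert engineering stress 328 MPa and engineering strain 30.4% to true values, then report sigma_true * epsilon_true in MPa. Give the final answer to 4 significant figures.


sigma_true = sigma_eng * (1 + epsilon_eng)
sigma_true = 328 * (1 + 0.304) = 427.712 MPa
epsilon_true = ln(1 + epsilon_eng)
epsilon_true = ln(1 + 0.304) = 0.265436
sigma_true * epsilon_true = 427.712 * 0.265436 = 113.5 MPa


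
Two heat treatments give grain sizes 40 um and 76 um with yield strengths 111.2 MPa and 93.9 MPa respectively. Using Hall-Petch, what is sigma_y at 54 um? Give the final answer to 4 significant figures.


sigma_y = sigma0 + k / sqrt(d)
1/sqrt(d1) = 1/sqrt(4e-05) = 158.114;  1/sqrt(d2) = 114.708
k = (sigma1 - sigma2) / (1/sqrt(d1) - 1/sqrt(d2)) = (111.2 - 93.9) / (158.114 - 114.708) = 0.398562 MPa*m^0.5
sigma0 = sigma1 - k/sqrt(d1) = 111.2 - 0.398562*158.114 = 48.1818 MPa
sigma_y(d3) = 48.1818 + 0.398562 / sqrt(5.4e-05) = 102.4 MPa


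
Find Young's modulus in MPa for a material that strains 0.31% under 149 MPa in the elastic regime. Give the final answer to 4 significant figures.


E = sigma / epsilon
epsilon = 0.31% = 3.1e-03
E = 149 / 3.1e-03
E = 48060 MPa


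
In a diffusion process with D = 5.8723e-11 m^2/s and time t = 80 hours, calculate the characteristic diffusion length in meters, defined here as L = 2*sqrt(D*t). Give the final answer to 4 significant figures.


t = 80 hr = 288000 s
Diffusion length = 2*sqrt(D*t)
= 2*sqrt(5.8723e-11 * 288000)
= 8.225e-03 m


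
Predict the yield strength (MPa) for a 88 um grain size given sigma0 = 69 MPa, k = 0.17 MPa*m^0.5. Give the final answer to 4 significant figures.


sigma_y = sigma0 + k / sqrt(d)
d = 88 um = 8.8e-05 m
sigma_y = 69 + 0.17 / sqrt(8.8e-05)
sigma_y = 87.12 MPa


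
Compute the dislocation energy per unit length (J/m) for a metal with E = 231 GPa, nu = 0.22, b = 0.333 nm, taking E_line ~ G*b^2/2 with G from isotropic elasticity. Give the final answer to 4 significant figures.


Step 1: G = E / (2*(1+nu))
G = 231 / (2*(1+0.22)) = 94.6721 GPa = 9.46721e+10 Pa
Step 2: E_line = G*b^2/2
b = 0.333 nm = 3.33e-10 m
E_line = 0.5 * 9.46721e+10 * (3.33e-10)^2 = 5.249e-09 J/m


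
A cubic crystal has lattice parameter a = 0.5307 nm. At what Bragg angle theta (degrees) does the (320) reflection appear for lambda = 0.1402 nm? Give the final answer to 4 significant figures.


d = a / sqrt(h^2+k^2+l^2)
d = 0.5307 / sqrt(13) = 0.14719 nm
lambda = 2*d*sin(theta)  =>  sin(theta) = lambda / (2*d)
sin(theta) = 0.1402 / (2 * 0.14719) = 0.476256
theta = 28.44 deg


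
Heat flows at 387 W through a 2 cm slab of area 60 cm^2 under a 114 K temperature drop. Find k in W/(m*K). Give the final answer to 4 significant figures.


k = Q*L / (A*dT)
L = 0.02 m, A = 6e-03 m^2
k = 387 * 0.02 / (6e-03 * 114)
k = 11.32 W/(m*K)


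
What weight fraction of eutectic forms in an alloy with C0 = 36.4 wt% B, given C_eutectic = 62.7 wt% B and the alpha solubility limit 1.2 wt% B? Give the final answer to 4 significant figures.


f_primary = (C_e - C0) / (C_e - C_alpha_max)
f_primary = (62.7 - 36.4) / (62.7 - 1.2)
f_primary = 0.427642
f_eutectic = 1 - 0.427642 = 0.5724


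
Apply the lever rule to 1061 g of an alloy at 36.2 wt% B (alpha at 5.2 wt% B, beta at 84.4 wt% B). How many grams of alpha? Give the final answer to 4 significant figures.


f_alpha = (C_beta - C0) / (C_beta - C_alpha)
f_alpha = (84.4 - 36.2) / (84.4 - 5.2) = 0.608586
m_alpha = f_alpha * m_total = 0.608586 * 1061 = 645.7 g


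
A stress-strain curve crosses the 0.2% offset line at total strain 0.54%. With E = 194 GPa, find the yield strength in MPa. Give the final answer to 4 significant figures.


Offset strain = 0.002
Elastic strain at yield = total_strain - offset = 5.4e-03 - 0.002 = 3.4e-03
sigma_y = E * elastic_strain = 194000 * 3.4e-03
sigma_y = 659.6 MPa


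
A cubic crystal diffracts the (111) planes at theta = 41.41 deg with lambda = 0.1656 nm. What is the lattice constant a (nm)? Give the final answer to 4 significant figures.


d = lambda / (2*sin(theta))
d = 0.1656 / (2*sin(41.41 deg))
d = 0.125181 nm
a = d * sqrt(h^2+k^2+l^2) = 0.125181 * sqrt(3)
a = 0.2168 nm


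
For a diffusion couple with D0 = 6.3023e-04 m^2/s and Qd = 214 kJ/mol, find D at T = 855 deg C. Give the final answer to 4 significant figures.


D = D0 * exp(-Qd / (R*T))
T = 1128.15 K
D = 6.3023e-04 * exp(-214e3 / (8.314 * 1128.15))
D = 7.775e-14 m^2/s


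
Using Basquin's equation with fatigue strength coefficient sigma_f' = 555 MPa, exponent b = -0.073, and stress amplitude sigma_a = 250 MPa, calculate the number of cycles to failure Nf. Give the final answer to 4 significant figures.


sigma_a = sigma_f' * (2*Nf)^b
2*Nf = (sigma_a / sigma_f')^(1/b)
2*Nf = (250 / 555)^(1/-0.073)
2*Nf = 55534.3
Nf = 27770 cycles


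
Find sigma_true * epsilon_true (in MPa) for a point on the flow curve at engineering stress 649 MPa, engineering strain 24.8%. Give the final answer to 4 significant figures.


sigma_true = sigma_eng * (1 + epsilon_eng)
sigma_true = 649 * (1 + 0.248) = 809.952 MPa
epsilon_true = ln(1 + epsilon_eng)
epsilon_true = ln(1 + 0.248) = 0.221542
sigma_true * epsilon_true = 809.952 * 0.221542 = 179.4 MPa


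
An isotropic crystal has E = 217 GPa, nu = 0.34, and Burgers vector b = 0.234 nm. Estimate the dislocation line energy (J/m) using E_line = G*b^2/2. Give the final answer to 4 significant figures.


Step 1: G = E / (2*(1+nu))
G = 217 / (2*(1+0.34)) = 80.9701 GPa = 8.09701e+10 Pa
Step 2: E_line = G*b^2/2
b = 0.234 nm = 2.34e-10 m
E_line = 0.5 * 8.09701e+10 * (2.34e-10)^2 = 2.217e-09 J/m


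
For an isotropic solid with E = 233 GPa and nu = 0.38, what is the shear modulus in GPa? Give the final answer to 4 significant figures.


G = E / (2*(1+nu))
G = 233 / (2*(1+0.38))
G = 84.42 GPa


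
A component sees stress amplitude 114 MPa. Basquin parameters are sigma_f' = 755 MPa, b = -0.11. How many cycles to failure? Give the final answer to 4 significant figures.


sigma_a = sigma_f' * (2*Nf)^b
2*Nf = (sigma_a / sigma_f')^(1/b)
2*Nf = (114 / 755)^(1/-0.11)
2*Nf = 2.91085e+07
Nf = 1.455e+07 cycles


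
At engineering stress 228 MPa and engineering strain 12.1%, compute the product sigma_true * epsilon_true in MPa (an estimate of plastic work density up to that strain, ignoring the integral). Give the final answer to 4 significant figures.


sigma_true = sigma_eng * (1 + epsilon_eng)
sigma_true = 228 * (1 + 0.121) = 255.588 MPa
epsilon_true = ln(1 + epsilon_eng)
epsilon_true = ln(1 + 0.121) = 0.114221
sigma_true * epsilon_true = 255.588 * 0.114221 = 29.19 MPa


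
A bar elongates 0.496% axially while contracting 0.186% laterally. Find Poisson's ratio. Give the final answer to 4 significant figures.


nu = -epsilon_lat / epsilon_axial
Lateral strain is contraction (negative), so using magnitudes:
nu = 0.186 / 0.496
nu = 0.375


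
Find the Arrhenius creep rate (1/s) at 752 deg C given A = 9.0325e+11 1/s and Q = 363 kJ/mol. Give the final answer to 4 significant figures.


rate = A * exp(-Q / (R*T))
T = 752 + 273.15 = 1025.15 K
rate = 9.0325e+11 * exp(-363e3 / (8.314 * 1025.15))
rate = 2.878e-07 1/s


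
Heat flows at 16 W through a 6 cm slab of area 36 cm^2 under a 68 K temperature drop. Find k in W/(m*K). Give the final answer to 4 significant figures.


k = Q*L / (A*dT)
L = 0.06 m, A = 3.6e-03 m^2
k = 16 * 0.06 / (3.6e-03 * 68)
k = 3.922 W/(m*K)


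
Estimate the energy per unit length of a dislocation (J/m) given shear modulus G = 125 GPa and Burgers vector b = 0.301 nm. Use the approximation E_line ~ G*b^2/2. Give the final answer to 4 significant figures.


E = G*b^2/2
b = 0.301 nm = 3.01e-10 m
G = 125 GPa = 1.25e+11 Pa
E = 0.5 * 1.25e+11 * (3.01e-10)^2
E = 5.663e-09 J/m


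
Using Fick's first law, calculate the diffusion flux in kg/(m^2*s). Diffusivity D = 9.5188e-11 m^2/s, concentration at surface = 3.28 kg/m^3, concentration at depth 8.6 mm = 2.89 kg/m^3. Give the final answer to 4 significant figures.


J = -D * (dC/dx) = D * (C1 - C2) / dx
J = 9.5188e-11 * (3.28 - 2.89) / 8.6e-03
J = 4.317e-09 kg/(m^2*s)


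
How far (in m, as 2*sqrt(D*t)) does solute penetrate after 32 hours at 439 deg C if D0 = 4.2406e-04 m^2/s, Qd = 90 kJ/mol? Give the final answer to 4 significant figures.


Step 1: D = D0 * exp(-Qd/(R*T))
T = 712.15 K
D = 4.2406e-04 * exp(-90e3 / (8.314 * 712.15)) = 1.06142e-10 m^2/s
Step 2: L = 2*sqrt(D*t)
t = 32 h = 115200 s
L = 2*sqrt(1.06142e-10 * 115200) = 6.994e-03 m


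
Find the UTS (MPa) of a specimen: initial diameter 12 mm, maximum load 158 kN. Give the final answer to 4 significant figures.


A0 = pi*(d/2)^2 = pi*(12/2)^2 = 113.097 mm^2
UTS = F_max / A0 = 158*1000 / 113.097
UTS = 1397 MPa


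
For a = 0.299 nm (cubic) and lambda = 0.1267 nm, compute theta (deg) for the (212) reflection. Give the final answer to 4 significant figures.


d = a / sqrt(h^2+k^2+l^2)
d = 0.299 / sqrt(9) = 0.0996667 nm
lambda = 2*d*sin(theta)  =>  sin(theta) = lambda / (2*d)
sin(theta) = 0.1267 / (2 * 0.0996667) = 0.635619
theta = 39.47 deg


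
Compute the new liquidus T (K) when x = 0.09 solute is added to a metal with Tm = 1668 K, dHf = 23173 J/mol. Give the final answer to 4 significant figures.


dT = R*Tm^2*x / dHf
dT = 8.314 * 1668^2 * 0.09 / 23173
dT = 89.8385 K
T_new = 1668 - 89.8385 = 1578 K


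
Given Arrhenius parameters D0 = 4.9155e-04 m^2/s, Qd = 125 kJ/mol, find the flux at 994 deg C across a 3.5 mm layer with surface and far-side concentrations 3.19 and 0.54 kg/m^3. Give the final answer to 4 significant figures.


Step 1: D = D0 * exp(-Qd/(R*T))
T = 994 + 273.15 = 1267.15 K
D = 4.9155e-04 * exp(-125e3 / (8.314 * 1267.15)) = 3.45632e-09 m^2/s
Step 2: J = D * (C1 - C2) / dx
J = 3.45632e-09 * (3.19 - 0.54) / 3.5e-03
J = 2.617e-06 kg/(m^2*s)


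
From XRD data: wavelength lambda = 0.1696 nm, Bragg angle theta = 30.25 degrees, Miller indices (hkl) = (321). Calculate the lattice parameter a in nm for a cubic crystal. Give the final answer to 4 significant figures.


d = lambda / (2*sin(theta))
d = 0.1696 / (2*sin(30.25 deg))
d = 0.168329 nm
a = d * sqrt(h^2+k^2+l^2) = 0.168329 * sqrt(14)
a = 0.6298 nm


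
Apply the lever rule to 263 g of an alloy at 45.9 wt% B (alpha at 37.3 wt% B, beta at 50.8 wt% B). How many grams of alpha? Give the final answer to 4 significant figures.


f_alpha = (C_beta - C0) / (C_beta - C_alpha)
f_alpha = (50.8 - 45.9) / (50.8 - 37.3) = 0.362963
m_alpha = f_alpha * m_total = 0.362963 * 263 = 95.46 g


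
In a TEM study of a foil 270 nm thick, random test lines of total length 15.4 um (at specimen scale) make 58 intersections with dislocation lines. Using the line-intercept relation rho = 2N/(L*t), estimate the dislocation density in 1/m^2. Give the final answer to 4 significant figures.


rho = 2N / (L * t)
L = 15.4 um = 1.54e-05 m, t = 270 nm = 2.7e-07 m
rho = 2 * 58 / (1.54e-05 * 2.7e-07)
rho = 2.79e+13 1/m^2


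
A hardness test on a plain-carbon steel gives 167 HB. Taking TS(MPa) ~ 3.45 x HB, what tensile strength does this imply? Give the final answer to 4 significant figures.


TS (MPa) = 3.45 * HB
TS = 3.45 * 167
TS = 576.2 MPa


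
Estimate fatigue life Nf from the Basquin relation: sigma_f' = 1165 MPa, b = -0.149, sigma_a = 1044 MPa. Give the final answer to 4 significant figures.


sigma_a = sigma_f' * (2*Nf)^b
2*Nf = (sigma_a / sigma_f')^(1/b)
2*Nf = (1044 / 1165)^(1/-0.149)
2*Nf = 2.08753
Nf = 1.044 cycles


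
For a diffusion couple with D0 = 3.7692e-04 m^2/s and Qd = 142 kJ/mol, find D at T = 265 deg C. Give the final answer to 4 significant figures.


D = D0 * exp(-Qd / (R*T))
T = 538.15 K
D = 3.7692e-04 * exp(-142e3 / (8.314 * 538.15))
D = 6.205e-18 m^2/s


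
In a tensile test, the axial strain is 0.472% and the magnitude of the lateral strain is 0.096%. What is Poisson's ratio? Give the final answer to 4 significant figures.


nu = -epsilon_lat / epsilon_axial
Lateral strain is contraction (negative), so using magnitudes:
nu = 0.096 / 0.472
nu = 0.2034


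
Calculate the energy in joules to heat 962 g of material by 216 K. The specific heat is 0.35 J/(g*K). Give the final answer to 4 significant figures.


Q = m * cp * dT
Q = 962 * 0.35 * 216
Q = 72730 J


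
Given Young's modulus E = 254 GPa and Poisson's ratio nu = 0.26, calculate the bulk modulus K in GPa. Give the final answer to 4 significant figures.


K = E / (3*(1-2*nu))
K = 254 / (3*(1-2*0.26))
K = 176.4 GPa


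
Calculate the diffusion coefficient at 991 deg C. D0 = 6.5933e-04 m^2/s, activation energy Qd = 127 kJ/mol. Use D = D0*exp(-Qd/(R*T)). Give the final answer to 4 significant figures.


D = D0 * exp(-Qd / (R*T))
T = 1264.15 K
D = 6.5933e-04 * exp(-127e3 / (8.314 * 1264.15))
D = 3.726e-09 m^2/s


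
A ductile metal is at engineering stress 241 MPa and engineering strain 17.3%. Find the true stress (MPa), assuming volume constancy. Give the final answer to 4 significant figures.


sigma_true = sigma_eng * (1 + epsilon_eng)
sigma_true = 241 * (1 + 0.173)
sigma_true = 282.7 MPa


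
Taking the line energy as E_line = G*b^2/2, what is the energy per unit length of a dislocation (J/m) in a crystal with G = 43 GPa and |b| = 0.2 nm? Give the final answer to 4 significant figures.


E = G*b^2/2
b = 0.2 nm = 2e-10 m
G = 43 GPa = 4.3e+10 Pa
E = 0.5 * 4.3e+10 * (2e-10)^2
E = 8.6e-10 J/m


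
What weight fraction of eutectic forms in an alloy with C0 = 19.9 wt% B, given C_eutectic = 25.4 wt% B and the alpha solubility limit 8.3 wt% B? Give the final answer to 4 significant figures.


f_primary = (C_e - C0) / (C_e - C_alpha_max)
f_primary = (25.4 - 19.9) / (25.4 - 8.3)
f_primary = 0.321637
f_eutectic = 1 - 0.321637 = 0.6784


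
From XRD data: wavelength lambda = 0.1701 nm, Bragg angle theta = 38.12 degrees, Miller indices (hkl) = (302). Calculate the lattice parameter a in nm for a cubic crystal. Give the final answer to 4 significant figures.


d = lambda / (2*sin(theta))
d = 0.1701 / (2*sin(38.12 deg))
d = 0.137775 nm
a = d * sqrt(h^2+k^2+l^2) = 0.137775 * sqrt(13)
a = 0.4968 nm


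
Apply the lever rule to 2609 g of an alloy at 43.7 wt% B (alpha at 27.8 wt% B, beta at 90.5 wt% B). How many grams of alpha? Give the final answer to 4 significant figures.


f_alpha = (C_beta - C0) / (C_beta - C_alpha)
f_alpha = (90.5 - 43.7) / (90.5 - 27.8) = 0.746411
m_alpha = f_alpha * m_total = 0.746411 * 2609 = 1947 g


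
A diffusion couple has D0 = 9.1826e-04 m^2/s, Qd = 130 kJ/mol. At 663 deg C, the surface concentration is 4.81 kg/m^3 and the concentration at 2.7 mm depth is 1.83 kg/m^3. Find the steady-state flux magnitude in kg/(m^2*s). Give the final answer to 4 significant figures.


Step 1: D = D0 * exp(-Qd/(R*T))
T = 663 + 273.15 = 936.15 K
D = 9.1826e-04 * exp(-130e3 / (8.314 * 936.15)) = 5.11747e-11 m^2/s
Step 2: J = D * (C1 - C2) / dx
J = 5.11747e-11 * (4.81 - 1.83) / 2.7e-03
J = 5.648e-08 kg/(m^2*s)


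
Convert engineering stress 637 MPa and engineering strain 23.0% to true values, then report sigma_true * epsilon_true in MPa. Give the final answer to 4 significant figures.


sigma_true = sigma_eng * (1 + epsilon_eng)
sigma_true = 637 * (1 + 0.23) = 783.51 MPa
epsilon_true = ln(1 + epsilon_eng)
epsilon_true = ln(1 + 0.23) = 0.207014
sigma_true * epsilon_true = 783.51 * 0.207014 = 162.2 MPa


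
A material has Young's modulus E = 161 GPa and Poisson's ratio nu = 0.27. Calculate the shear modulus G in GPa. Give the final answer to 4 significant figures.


G = E / (2*(1+nu))
G = 161 / (2*(1+0.27))
G = 63.39 GPa


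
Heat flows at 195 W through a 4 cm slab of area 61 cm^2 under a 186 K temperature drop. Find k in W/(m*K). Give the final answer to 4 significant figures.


k = Q*L / (A*dT)
L = 0.04 m, A = 6.1e-03 m^2
k = 195 * 0.04 / (6.1e-03 * 186)
k = 6.875 W/(m*K)


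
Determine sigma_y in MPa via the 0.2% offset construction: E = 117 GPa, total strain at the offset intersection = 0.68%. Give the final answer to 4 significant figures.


Offset strain = 0.002
Elastic strain at yield = total_strain - offset = 6.8e-03 - 0.002 = 4.8e-03
sigma_y = E * elastic_strain = 117000 * 4.8e-03
sigma_y = 561.6 MPa


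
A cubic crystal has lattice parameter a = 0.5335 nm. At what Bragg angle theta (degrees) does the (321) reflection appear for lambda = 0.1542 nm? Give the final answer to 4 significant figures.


d = a / sqrt(h^2+k^2+l^2)
d = 0.5335 / sqrt(14) = 0.142584 nm
lambda = 2*d*sin(theta)  =>  sin(theta) = lambda / (2*d)
sin(theta) = 0.1542 / (2 * 0.142584) = 0.540734
theta = 32.73 deg


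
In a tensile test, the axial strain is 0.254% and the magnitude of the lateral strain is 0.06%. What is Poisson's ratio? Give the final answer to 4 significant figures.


nu = -epsilon_lat / epsilon_axial
Lateral strain is contraction (negative), so using magnitudes:
nu = 0.06 / 0.254
nu = 0.2362


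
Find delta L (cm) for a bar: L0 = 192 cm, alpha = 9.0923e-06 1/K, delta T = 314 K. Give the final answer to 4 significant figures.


dL = L0 * alpha * dT
dL = 192 * 9.0923e-06 * 314
dL = 0.5482 cm


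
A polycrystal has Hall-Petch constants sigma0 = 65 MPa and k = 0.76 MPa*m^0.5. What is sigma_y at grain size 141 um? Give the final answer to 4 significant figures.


sigma_y = sigma0 + k / sqrt(d)
d = 141 um = 1.41e-04 m
sigma_y = 65 + 0.76 / sqrt(1.41e-04)
sigma_y = 129 MPa


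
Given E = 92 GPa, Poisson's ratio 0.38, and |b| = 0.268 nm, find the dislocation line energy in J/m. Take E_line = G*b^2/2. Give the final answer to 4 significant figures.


Step 1: G = E / (2*(1+nu))
G = 92 / (2*(1+0.38)) = 33.3333 GPa = 3.33333e+10 Pa
Step 2: E_line = G*b^2/2
b = 0.268 nm = 2.68e-10 m
E_line = 0.5 * 3.33333e+10 * (2.68e-10)^2 = 1.197e-09 J/m


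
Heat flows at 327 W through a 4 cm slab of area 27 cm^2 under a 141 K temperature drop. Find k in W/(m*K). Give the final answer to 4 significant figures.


k = Q*L / (A*dT)
L = 0.04 m, A = 2.7e-03 m^2
k = 327 * 0.04 / (2.7e-03 * 141)
k = 34.36 W/(m*K)


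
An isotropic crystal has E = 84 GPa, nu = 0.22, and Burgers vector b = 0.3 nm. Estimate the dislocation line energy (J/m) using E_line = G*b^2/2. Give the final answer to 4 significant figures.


Step 1: G = E / (2*(1+nu))
G = 84 / (2*(1+0.22)) = 34.4262 GPa = 3.44262e+10 Pa
Step 2: E_line = G*b^2/2
b = 0.3 nm = 3e-10 m
E_line = 0.5 * 3.44262e+10 * (3e-10)^2 = 1.549e-09 J/m


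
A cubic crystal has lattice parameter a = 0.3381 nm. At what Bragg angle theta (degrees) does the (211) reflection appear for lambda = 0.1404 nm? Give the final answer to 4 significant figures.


d = a / sqrt(h^2+k^2+l^2)
d = 0.3381 / sqrt(6) = 0.138029 nm
lambda = 2*d*sin(theta)  =>  sin(theta) = lambda / (2*d)
sin(theta) = 0.1404 / (2 * 0.138029) = 0.50859
theta = 30.57 deg


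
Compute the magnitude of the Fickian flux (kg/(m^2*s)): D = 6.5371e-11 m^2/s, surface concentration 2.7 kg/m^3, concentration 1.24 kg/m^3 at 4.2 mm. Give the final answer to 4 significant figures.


J = -D * (dC/dx) = D * (C1 - C2) / dx
J = 6.5371e-11 * (2.7 - 1.24) / 4.2e-03
J = 2.272e-08 kg/(m^2*s)


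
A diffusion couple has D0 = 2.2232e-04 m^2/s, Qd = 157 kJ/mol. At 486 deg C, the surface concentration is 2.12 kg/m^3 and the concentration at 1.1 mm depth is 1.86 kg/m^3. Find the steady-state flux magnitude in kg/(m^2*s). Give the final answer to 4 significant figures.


Step 1: D = D0 * exp(-Qd/(R*T))
T = 486 + 273.15 = 759.15 K
D = 2.2232e-04 * exp(-157e3 / (8.314 * 759.15)) = 3.49888e-15 m^2/s
Step 2: J = D * (C1 - C2) / dx
J = 3.49888e-15 * (2.12 - 1.86) / 1.1e-03
J = 8.27e-13 kg/(m^2*s)


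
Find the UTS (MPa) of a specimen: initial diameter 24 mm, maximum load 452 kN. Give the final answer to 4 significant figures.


A0 = pi*(d/2)^2 = pi*(24/2)^2 = 452.389 mm^2
UTS = F_max / A0 = 452*1000 / 452.389
UTS = 999.1 MPa


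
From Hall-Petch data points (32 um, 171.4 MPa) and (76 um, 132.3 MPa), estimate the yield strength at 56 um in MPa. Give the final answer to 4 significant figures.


sigma_y = sigma0 + k / sqrt(d)
1/sqrt(d1) = 1/sqrt(3.2e-05) = 176.777;  1/sqrt(d2) = 114.708
k = (sigma1 - sigma2) / (1/sqrt(d1) - 1/sqrt(d2)) = (171.4 - 132.3) / (176.777 - 114.708) = 0.629946 MPa*m^0.5
sigma0 = sigma1 - k/sqrt(d1) = 171.4 - 0.629946*176.777 = 60.0403 MPa
sigma_y(d3) = 60.0403 + 0.629946 / sqrt(5.6e-05) = 144.2 MPa


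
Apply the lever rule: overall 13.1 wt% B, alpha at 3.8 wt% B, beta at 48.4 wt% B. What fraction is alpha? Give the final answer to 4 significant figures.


f_alpha = (C_beta - C0) / (C_beta - C_alpha)
f_alpha = (48.4 - 13.1) / (48.4 - 3.8)
f_alpha = 0.7915


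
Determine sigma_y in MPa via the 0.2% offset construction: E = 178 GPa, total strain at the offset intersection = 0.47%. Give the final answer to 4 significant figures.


Offset strain = 0.002
Elastic strain at yield = total_strain - offset = 4.7e-03 - 0.002 = 2.7e-03
sigma_y = E * elastic_strain = 178000 * 2.7e-03
sigma_y = 480.6 MPa


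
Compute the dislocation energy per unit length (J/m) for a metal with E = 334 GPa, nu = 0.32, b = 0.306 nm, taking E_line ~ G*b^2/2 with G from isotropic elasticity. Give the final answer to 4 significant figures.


Step 1: G = E / (2*(1+nu))
G = 334 / (2*(1+0.32)) = 126.515 GPa = 1.26515e+11 Pa
Step 2: E_line = G*b^2/2
b = 0.306 nm = 3.06e-10 m
E_line = 0.5 * 1.26515e+11 * (3.06e-10)^2 = 5.923e-09 J/m


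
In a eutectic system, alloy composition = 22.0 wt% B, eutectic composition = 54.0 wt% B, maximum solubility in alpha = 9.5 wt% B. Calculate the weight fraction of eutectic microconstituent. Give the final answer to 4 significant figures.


f_primary = (C_e - C0) / (C_e - C_alpha_max)
f_primary = (54.0 - 22.0) / (54.0 - 9.5)
f_primary = 0.719101
f_eutectic = 1 - 0.719101 = 0.2809


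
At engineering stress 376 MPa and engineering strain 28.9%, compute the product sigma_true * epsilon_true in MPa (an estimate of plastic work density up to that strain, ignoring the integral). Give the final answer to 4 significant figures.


sigma_true = sigma_eng * (1 + epsilon_eng)
sigma_true = 376 * (1 + 0.289) = 484.664 MPa
epsilon_true = ln(1 + epsilon_eng)
epsilon_true = ln(1 + 0.289) = 0.253867
sigma_true * epsilon_true = 484.664 * 0.253867 = 123 MPa


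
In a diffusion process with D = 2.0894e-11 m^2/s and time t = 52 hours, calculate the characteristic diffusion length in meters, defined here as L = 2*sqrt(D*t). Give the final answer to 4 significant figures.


t = 52 hr = 187200 s
Diffusion length = 2*sqrt(D*t)
= 2*sqrt(2.0894e-11 * 187200)
= 3.955e-03 m


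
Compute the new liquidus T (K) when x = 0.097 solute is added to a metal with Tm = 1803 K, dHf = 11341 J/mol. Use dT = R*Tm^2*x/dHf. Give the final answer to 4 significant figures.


dT = R*Tm^2*x / dHf
dT = 8.314 * 1803^2 * 0.097 / 11341
dT = 231.165 K
T_new = 1803 - 231.165 = 1572 K


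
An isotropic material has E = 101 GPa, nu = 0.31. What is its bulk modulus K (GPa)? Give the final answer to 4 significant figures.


K = E / (3*(1-2*nu))
K = 101 / (3*(1-2*0.31))
K = 88.6 GPa


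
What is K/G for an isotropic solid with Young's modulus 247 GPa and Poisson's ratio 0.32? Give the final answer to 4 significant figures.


G = E / (2*(1+nu))
G = 247 / (2*(1+0.32)) = 93.5606 GPa
K = E / (3*(1-2*nu))
K = 247 / (3*(1-2*0.32)) = 228.704 GPa
K/G = 228.704 / 93.5606 = 2.444


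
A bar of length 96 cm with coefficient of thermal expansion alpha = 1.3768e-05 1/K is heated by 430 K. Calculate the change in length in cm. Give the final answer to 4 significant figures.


dL = L0 * alpha * dT
dL = 96 * 1.3768e-05 * 430
dL = 0.5683 cm


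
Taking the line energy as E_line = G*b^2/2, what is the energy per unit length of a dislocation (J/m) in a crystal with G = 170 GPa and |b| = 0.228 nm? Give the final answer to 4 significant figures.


E = G*b^2/2
b = 0.228 nm = 2.28e-10 m
G = 170 GPa = 1.7e+11 Pa
E = 0.5 * 1.7e+11 * (2.28e-10)^2
E = 4.419e-09 J/m


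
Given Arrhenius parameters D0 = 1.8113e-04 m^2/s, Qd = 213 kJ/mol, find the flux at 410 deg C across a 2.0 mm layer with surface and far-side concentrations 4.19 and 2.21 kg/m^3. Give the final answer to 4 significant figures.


Step 1: D = D0 * exp(-Qd/(R*T))
T = 410 + 273.15 = 683.15 K
D = 1.8113e-04 * exp(-213e3 / (8.314 * 683.15)) = 9.35649e-21 m^2/s
Step 2: J = D * (C1 - C2) / dx
J = 9.35649e-21 * (4.19 - 2.21) / 2e-03
J = 9.263e-18 kg/(m^2*s)


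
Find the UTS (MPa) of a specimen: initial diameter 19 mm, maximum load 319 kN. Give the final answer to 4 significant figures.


A0 = pi*(d/2)^2 = pi*(19/2)^2 = 283.529 mm^2
UTS = F_max / A0 = 319*1000 / 283.529
UTS = 1125 MPa


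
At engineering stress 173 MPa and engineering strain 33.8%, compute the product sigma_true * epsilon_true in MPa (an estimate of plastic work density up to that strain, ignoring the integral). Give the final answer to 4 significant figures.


sigma_true = sigma_eng * (1 + epsilon_eng)
sigma_true = 173 * (1 + 0.338) = 231.474 MPa
epsilon_true = ln(1 + epsilon_eng)
epsilon_true = ln(1 + 0.338) = 0.291176
sigma_true * epsilon_true = 231.474 * 0.291176 = 67.4 MPa
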